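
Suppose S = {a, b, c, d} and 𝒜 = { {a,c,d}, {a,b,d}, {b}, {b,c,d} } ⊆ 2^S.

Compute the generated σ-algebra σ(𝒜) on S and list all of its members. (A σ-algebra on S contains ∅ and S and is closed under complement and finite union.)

|σ(𝒜)| = 16.  σ(𝒜) = { {}, {a}, {b}, {c}, {d}, {a,b}, {a,c}, {a,d}, {b,c}, {b,d}, {c,d}, {a,b,c}, {a,b,d}, {a,c,d}, {b,c,d}, S }

Check:
Begin from { {}, {b}, {a,b,d}, {a,c,d}, {b,c,d}, S } (that is, 𝒜 plus ∅ and S).
Step 1. New:
  {a}  = {b,c,d}ᶜ
  {c}  = {a,b,d}ᶜ
  |family| = 8
Step 2 (3 new):
  {a,b}  = {b} ∪ {a}
  {a,c}  = {c} ∪ {a}
  {b,c}  = {c} ∪ {b}
  |family| = 11
Step 3: 4 new —
  {a,d}  = {b,c}ᶜ
  {b,d}  = {a,c}ᶜ
  {c,d}  = {a,b}ᶜ
  {a,b,c}  = {c} ∪ {a,b}
  |family| = 15
Step 4: 1 new —
  {d}  = {a,b,c}ᶜ
  |family| = 16
Step 5: stable.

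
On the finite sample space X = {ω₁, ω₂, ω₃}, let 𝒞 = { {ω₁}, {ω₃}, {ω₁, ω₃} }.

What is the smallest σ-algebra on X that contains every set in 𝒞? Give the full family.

Answer: σ(𝒞) = { {}, {ω₁}, {ω₂}, {ω₃}, {ω₁, ω₂}, {ω₁, ω₃}, {ω₂, ω₃}, X }

Derivation:
Begin from { {}, {ω₁}, {ω₃}, {ω₁, ω₃}, X } (that is, 𝒞 plus ∅ and X).
Step 1 adds 3:
  {ω₂}  = X∖{ω₁, ω₃}
  {ω₁, ω₂}  = X∖{ω₃}
  {ω₂, ω₃}  = X∖{ω₁}
  (now 8)
Step 2 adds nothing — fixpoint reached.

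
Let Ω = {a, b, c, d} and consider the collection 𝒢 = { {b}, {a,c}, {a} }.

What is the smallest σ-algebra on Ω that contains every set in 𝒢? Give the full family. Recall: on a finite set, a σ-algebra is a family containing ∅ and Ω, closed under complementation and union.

σ(𝒢) (16 sets): { {}, {a}, {b}, {c}, {d}, {a,b}, {a,c}, {a,d}, {b,c}, {b,d}, {c,d}, {a,b,c}, {a,b,d}, {a,c,d}, {b,c,d}, Ω }

Check:
Begin from { {}, {a}, {b}, {a,c}, Ω } (that is, 𝒢 plus ∅ and Ω).
Step 1: 5 new —
  {a,b}  = {b} ∪ {a}
  {b,d}  = Ω∖{a,c}
  {a,b,c}  = {a,c} ∪ {b}
  {a,c,d}  = Ω∖{b}
  {b,c,d}  = Ω∖{a}
  (now 10)
Step 2. New:
  {d}  = Ω∖{a,b,c}
  {c,d}  = Ω∖{a,b}
  {a,b,d}  = {a,b} ∪ {b,d}
  (now 13)
Step 3: 2 new —
  {c}  = Ω∖{a,b,d}
  {a,d}  = {d} ∪ {a}
  (now 15)
Step 4 (1 new):
  {b,c}  = Ω∖{a,d}
  (now 16)
Step 5: stable.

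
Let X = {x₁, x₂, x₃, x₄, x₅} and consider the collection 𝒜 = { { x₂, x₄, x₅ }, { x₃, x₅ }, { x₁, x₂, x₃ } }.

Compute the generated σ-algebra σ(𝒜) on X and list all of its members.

Seed the family with 𝒜 together with ∅ and X: { {  }, { x₃, x₅ }, { x₁, x₂, x₃ }, { x₂, x₄, x₅ }, X }.
Round 1 (5 new):
  { x₁, x₃ }  = complement { x₂, x₄, x₅ }
  { x₄, x₅ }  = complement { x₁, x₂, x₃ }
  { x₁, x₂, x₄ }  = complement { x₃, x₅ }
  { x₁, x₂, x₃, x₅ }  = { x₁, x₂, x₃ } ∪ { x₃, x₅ }
  { x₂, x₃, x₄, x₅ }  = { x₃, x₅ } ∪ { x₂, x₄, x₅ }
Round 2. New:
  { x₁ }  = complement { x₂, x₃, x₄, x₅ }
  { x₄ }  = complement { x₁, x₂, x₃, x₅ }
  { x₁, x₃, x₅ }  = { x₁, x₃ } ∪ { x₃, x₅ }
  { x₃, x₄, x₅ }  = { x₄, x₅ } ∪ { x₃, x₅ }
  { x₁, x₂, x₃, x₄ }  = { x₁, x₂, x₃ } ∪ { x₁, x₂, x₄ }
  { x₁, x₂, x₄, x₅ }  = { x₁, x₂, x₄ } ∪ { x₄, x₅ }
  { x₁, x₃, x₄, x₅ }  = { x₄, x₅ } ∪ { x₁, x₃ }
Round 3: 8 new —
  { x₂ }  = complement { x₁, x₃, x₄, x₅ }
  { x₃ }  = complement { x₁, x₂, x₄, x₅ }
  { x₅ }  = complement { x₁, x₂, x₃, x₄ }
  { x₁, x₂ }  = complement { x₃, x₄, x₅ }
  { x₁, x₄ }  = { x₄ } ∪ { x₁ }
  { x₂, x₄ }  = complement { x₁, x₃, x₅ }
  { x₁, x₃, x₄ }  = { x₁, x₃ } ∪ { x₄ }
  { x₁, x₄, x₅ }  = { x₄, x₅ } ∪ { x₁ }
Round 4 (7 new):
  { x₁, x₅ }  = { x₅ } ∪ { x₁ }
  { x₂, x₃ }  = complement { x₁, x₄, x₅ }
  { x₂, x₅ }  = complement { x₁, x₃, x₄ }
  { x₃, x₄ }  = { x₃ } ∪ { x₄ }
  { x₁, x₂, x₅ }  = { x₁, x₂ } ∪ { x₅ }
  { x₂, x₃, x₄ }  = { x₃ } ∪ { x₂, x₄ }
  { x₂, x₃, x₅ }  = complement { x₁, x₄ }
After Round 5 the family is unchanged; done.

|σ(𝒜)| = 32.  σ(𝒜) = { {  }, { x₁ }, { x₂ }, { x₃ }, { x₄ }, { x₅ }, { x₁, x₂ }, { x₁, x₃ }, { x₁, x₄ }, { x₁, x₅ }, { x₂, x₃ }, { x₂, x₄ }, { x₂, x₅ }, { x₃, x₄ }, { x₃, x₅ }, { x₄, x₅ }, { x₁, x₂, x₃ }, { x₁, x₂, x₄ }, { x₁, x₂, x₅ }, { x₁, x₃, x₄ }, { x₁, x₃, x₅ }, { x₁, x₄, x₅ }, { x₂, x₃, x₄ }, { x₂, x₃, x₅ }, { x₂, x₄, x₅ }, { x₃, x₄, x₅ }, { x₁, x₂, x₃, x₄ }, { x₁, x₂, x₃, x₅ }, { x₁, x₂, x₄, x₅ }, { x₁, x₃, x₄, x₅ }, { x₂, x₃, x₄, x₅ }, X }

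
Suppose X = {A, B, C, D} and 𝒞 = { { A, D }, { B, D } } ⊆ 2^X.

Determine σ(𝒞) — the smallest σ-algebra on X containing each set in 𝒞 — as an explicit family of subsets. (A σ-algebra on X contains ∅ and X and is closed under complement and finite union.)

|σ(𝒞)| = 16.  σ(𝒞) = { {}, { A }, { B }, { C }, { D }, { A, B }, { A, C }, { A, D }, { B, C }, { B, D }, { C, D }, { A, B, C }, { A, B, D }, { A, C, D }, { B, C, D }, X }

Working:
Take S₀ = 𝒞 ∪ {∅, X} = { {}, { A, D }, { B, D }, X }.
Iteration 1 adds 3:
  { A, C }  = { B, D }ᶜ
  { B, C }  = { A, D }ᶜ
  { A, B, D }  = { B, D } ∪ { A, D }
Iteration 2: 4 new —
  { C }  = { A, B, D }ᶜ
  { A, B, C }  = { B, C } ∪ { A, C }
  { A, C, D }  = { A, D } ∪ { A, C }
  { B, C, D }  = { B, C } ∪ { B, D }
Iteration 3 adds 3:
  { A }  = { B, C, D }ᶜ
  { B }  = { A, C, D }ᶜ
  { D }  = { A, B, C }ᶜ
Iteration 4 (2 new):
  { A, B }  = { B } ∪ { A }
  { C, D }  = { C } ∪ { D }
Iteration 5: already closed under ᶜ and ∪.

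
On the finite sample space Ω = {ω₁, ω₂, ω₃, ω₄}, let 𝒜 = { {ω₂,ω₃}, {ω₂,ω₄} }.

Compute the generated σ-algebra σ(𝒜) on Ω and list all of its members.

Seed the family with 𝒜 together with ∅ and Ω: { ∅, {ω₂,ω₃}, {ω₂,ω₄}, Ω }.
Round 1: +3 →
  {ω₁,ω₃}  = {ω₂,ω₄}ᶜ
  {ω₁,ω₄}  = {ω₂,ω₃}ᶜ
  {ω₂,ω₃,ω₄}  = {ω₂,ω₄} ∪ {ω₂,ω₃}
  |family| = 7
Round 2. New:
  {ω₁}  = {ω₂,ω₃,ω₄}ᶜ
  {ω₁,ω₂,ω₃}  = {ω₂,ω₃} ∪ {ω₁,ω₃}
  {ω₁,ω₂,ω₄}  = {ω₁,ω₄} ∪ {ω₂,ω₄}
  {ω₁,ω₃,ω₄}  = {ω₁,ω₄} ∪ {ω₁,ω₃}
  |family| = 11
Round 3 adds 3:
  {ω₂}  = {ω₁,ω₃,ω₄}ᶜ
  {ω₃}  = {ω₁,ω₂,ω₄}ᶜ
  {ω₄}  = {ω₁,ω₂,ω₃}ᶜ
  |family| = 14
Round 4 (2 new):
  {ω₁,ω₂}  = {ω₂} ∪ {ω₁}
  {ω₃,ω₄}  = {ω₃} ∪ {ω₄}
  |family| = 16
Round 5 adds nothing — fixpoint reached.

Hence σ(𝒜) has 16 members: { ∅, {ω₁}, {ω₂}, {ω₃}, {ω₄}, {ω₁,ω₂}, {ω₁,ω₃}, {ω₁,ω₄}, {ω₂,ω₃}, {ω₂,ω₄}, {ω₃,ω₄}, {ω₁,ω₂,ω₃}, {ω₁,ω₂,ω₄}, {ω₁,ω₃,ω₄}, {ω₂,ω₃,ω₄}, Ω }.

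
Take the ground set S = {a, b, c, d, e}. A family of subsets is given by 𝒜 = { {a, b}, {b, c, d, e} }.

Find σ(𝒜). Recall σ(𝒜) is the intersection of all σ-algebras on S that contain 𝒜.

Initial family (4 sets): { {}, {a, b}, {b, c, d, e}, S }.
Pass 1 (2 new):
  {a}  = S∖{b, c, d, e}
  {c, d, e}  = S∖{a, b}
Pass 2. New:
  {a, c, d, e}  = {c, d, e} ∪ {a}
Pass 3 (1 new):
  {b}  = S∖{a, c, d, e}
Pass 4: stable.

σ(𝒜) = { {}, {a}, {b}, {a, b}, {c, d, e}, {a, c, d, e}, {b, c, d, e}, S }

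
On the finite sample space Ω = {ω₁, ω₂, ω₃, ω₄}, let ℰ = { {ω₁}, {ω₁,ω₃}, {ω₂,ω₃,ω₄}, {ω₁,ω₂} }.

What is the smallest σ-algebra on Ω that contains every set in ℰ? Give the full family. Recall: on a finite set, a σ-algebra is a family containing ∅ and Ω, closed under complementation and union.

Take S₀ = ℰ ∪ {∅, Ω} = { {}, {ω₁}, {ω₁,ω₂}, {ω₁,ω₃}, {ω₂,ω₃,ω₄}, Ω }.
Iteration 1 (3 new):
  {ω₂,ω₄}  = {ω₁,ω₃}ᶜ
  {ω₃,ω₄}  = {ω₁,ω₂}ᶜ
  {ω₁,ω₂,ω₃}  = {ω₁,ω₂} ∪ {ω₁,ω₃}
Iteration 2 (3 new):
  {ω₄}  = {ω₁,ω₂,ω₃}ᶜ
  {ω₁,ω₂,ω₄}  = {ω₁,ω₂} ∪ {ω₂,ω₄}
  {ω₁,ω₃,ω₄}  = {ω₃,ω₄} ∪ {ω₁,ω₃}
Iteration 3: 3 new —
  {ω₂}  = {ω₁,ω₃,ω₄}ᶜ
  {ω₃}  = {ω₁,ω₂,ω₄}ᶜ
  {ω₁,ω₄}  = {ω₄} ∪ {ω₁}
Iteration 4. New:
  {ω₂,ω₃}  = {ω₁,ω₄}ᶜ
Iteration 5: stable.

Hence σ(ℰ) has 16 members: { {}, {ω₁}, {ω₂}, {ω₃}, {ω₄}, {ω₁,ω₂}, {ω₁,ω₃}, {ω₁,ω₄}, {ω₂,ω₃}, {ω₂,ω₄}, {ω₃,ω₄}, {ω₁,ω₂,ω₃}, {ω₁,ω₂,ω₄}, {ω₁,ω₃,ω₄}, {ω₂,ω₃,ω₄}, Ω }.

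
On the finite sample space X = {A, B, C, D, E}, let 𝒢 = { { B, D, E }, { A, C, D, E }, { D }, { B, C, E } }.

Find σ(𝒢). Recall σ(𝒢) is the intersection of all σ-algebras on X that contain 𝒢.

Initial family (6 sets): { ∅, { D }, { B, C, E }, { B, D, E }, { A, C, D, E }, X }.
Iteration 1 (5 new):
  { B }  = ᶜ of { A, C, D, E }
  { A, C }  = ᶜ of { B, D, E }
  { A, D }  = ᶜ of { B, C, E }
  { A, B, C, E }  = ᶜ of { D }
  { B, C, D, E }  = { B, C, E } ∪ { D }
  — 11 sets.
Iteration 2 adds 6:
  { A }  = ᶜ of { B, C, D, E }
  { B, D }  = { B } ∪ { D }
  { A, B, C }  = { B } ∪ { A, C }
  { A, B, D }  = { B } ∪ { A, D }
  { A, C, D }  = { A, D } ∪ { A, C }
  { A, B, D, E }  = { A, D } ∪ { B, D, E }
  — 17 sets.
Iteration 3 adds 7:
  { C }  = ᶜ of { A, B, D, E }
  { A, B }  = { B } ∪ { A }
  { B, E }  = ᶜ of { A, C, D }
  { C, E }  = ᶜ of { A, B, D }
  { D, E }  = ᶜ of { A, B, C }
  { A, C, E }  = ᶜ of { B, D }
  { A, B, C, D }  = { A, C, D } ∪ { A, B, C }
  — 24 sets.
Iteration 4: +7 →
  { E }  = ᶜ of { A, B, C, D }
  { B, C }  = { B } ∪ { C }
  { C, D }  = { C } ∪ { D }
  { A, B, E }  = { B, E } ∪ { A, B }
  { A, D, E }  = { D, E } ∪ { A, D }
  { B, C, D }  = { C } ∪ { B, D }
  { C, D, E }  = ᶜ of { A, B }
  — 31 sets.
Iteration 5: 1 new —
  { A, E }  = ᶜ of { B, C, D }
  — 32 sets.
Iteration 6: closed — nothing new.

Hence σ(𝒢) has 32 members: { ∅, { A }, { B }, { C }, { D }, { E }, { A, B }, { A, C }, { A, D }, { A, E }, { B, C }, { B, D }, { B, E }, { C, D }, { C, E }, { D, E }, { A, B, C }, { A, B, D }, { A, B, E }, { A, C, D }, { A, C, E }, { A, D, E }, { B, C, D }, { B, C, E }, { B, D, E }, { C, D, E }, { A, B, C, D }, { A, B, C, E }, { A, B, D, E }, { A, C, D, E }, { B, C, D, E }, X }.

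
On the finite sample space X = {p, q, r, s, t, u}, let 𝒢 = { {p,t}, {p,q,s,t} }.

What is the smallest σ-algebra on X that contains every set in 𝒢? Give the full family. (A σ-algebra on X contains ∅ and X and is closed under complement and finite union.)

Seed the family with 𝒢 together with ∅ and X: { ∅, {p,t}, {p,q,s,t}, X }.
Iteration 1 (2 new):
  {r,u}  = X∖{p,q,s,t}
  {q,r,s,u}  = X∖{p,t}
  — 6 sets.
Iteration 2 adds 1:
  {p,r,t,u}  = {r,u} ∪ {p,t}
  — 7 sets.
Iteration 3: +1 →
  {q,s}  = X∖{p,r,t,u}
  — 8 sets.
Iteration 4: no new sets; the family is a σ-algebra.

Therefore σ(𝒢) = { ∅, {p,t}, {q,s}, {r,u}, {p,q,s,t}, {p,r,t,u}, {q,r,s,u}, X } (|σ(𝒢)| = 8).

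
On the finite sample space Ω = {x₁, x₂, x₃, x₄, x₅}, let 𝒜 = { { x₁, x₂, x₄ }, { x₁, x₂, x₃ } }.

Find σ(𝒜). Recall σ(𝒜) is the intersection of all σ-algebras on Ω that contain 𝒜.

Initial family (4 sets): { {  }, { x₁, x₂, x₃ }, { x₁, x₂, x₄ }, Ω }.
Round 1: 3 new —
  { x₃, x₅ }  = Ω∖{ x₁, x₂, x₄ }
  { x₄, x₅ }  = Ω∖{ x₁, x₂, x₃ }
  { x₁, x₂, x₃, x₄ }  = { x₁, x₂, x₃ } ∪ { x₁, x₂, x₄ }
  |family| = 7
Round 2. New:
  { x₅ }  = Ω∖{ x₁, x₂, x₃, x₄ }
  { x₃, x₄, x₅ }  = { x₄, x₅ } ∪ { x₃, x₅ }
  { x₁, x₂, x₃, x₅ }  = { x₁, x₂, x₃ } ∪ { x₃, x₅ }
  { x₁, x₂, x₄, x₅ }  = { x₄, x₅ } ∪ { x₁, x₂, x₄ }
  |family| = 11
Round 3 (3 new):
  { x₃ }  = Ω∖{ x₁, x₂, x₄, x₅ }
  { x₄ }  = Ω∖{ x₁, x₂, x₃, x₅ }
  { x₁, x₂ }  = Ω∖{ x₃, x₄, x₅ }
  |family| = 14
Round 4: +2 →
  { x₃, x₄ }  = { x₃ } ∪ { x₄ }
  { x₁, x₂, x₅ }  = { x₁, x₂ } ∪ { x₅ }
  |family| = 16
Round 5: already closed under ᶜ and ∪.

|σ(𝒜)| = 16.  σ(𝒜) = { {  }, { x₃ }, { x₄ }, { x₅ }, { x₁, x₂ }, { x₃, x₄ }, { x₃, x₅ }, { x₄, x₅ }, { x₁, x₂, x₃ }, { x₁, x₂, x₄ }, { x₁, x₂, x₅ }, { x₃, x₄, x₅ }, { x₁, x₂, x₃, x₄ }, { x₁, x₂, x₃, x₅ }, { x₁, x₂, x₄, x₅ }, Ω }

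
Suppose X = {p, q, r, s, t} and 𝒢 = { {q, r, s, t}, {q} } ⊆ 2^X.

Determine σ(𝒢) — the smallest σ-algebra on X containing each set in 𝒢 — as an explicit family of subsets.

Seed the family with 𝒢 together with ∅ and X: { {}, {q}, {q, r, s, t}, X }.
Pass 1 (2 new):
  {p}  = X∖{q, r, s, t}
  {p, r, s, t}  = X∖{q}
  — 6 sets.
Pass 2: 1 new —
  {p, q}  = {q} ∪ {p}
  — 7 sets.
Pass 3 (1 new):
  {r, s, t}  = X∖{p, q}
  — 8 sets.
Pass 4: already closed under ᶜ and ∪.

σ(𝒢) = { {}, {p}, {q}, {p, q}, {r, s, t}, {p, r, s, t}, {q, r, s, t}, X }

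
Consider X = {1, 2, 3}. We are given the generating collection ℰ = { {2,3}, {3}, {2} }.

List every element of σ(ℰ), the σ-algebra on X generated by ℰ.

Start: ℰ ∪ {∅, X} = { ∅, {2}, {3}, {2,3}, X }.
Step 1 (3 new):
  {1}  = {2,3}ᶜ
  {1,2}  = {3}ᶜ
  {1,3}  = {2}ᶜ
Step 2: closed — nothing new.

σ(ℰ) = { ∅, {1}, {2}, {3}, {1,2}, {1,3}, {2,3}, X }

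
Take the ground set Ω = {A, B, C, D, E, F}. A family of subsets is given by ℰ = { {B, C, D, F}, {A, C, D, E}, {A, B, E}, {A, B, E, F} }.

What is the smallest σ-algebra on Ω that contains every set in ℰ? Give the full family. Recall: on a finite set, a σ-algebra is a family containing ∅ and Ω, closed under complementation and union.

Take S₀ = ℰ ∪ {∅, Ω} = { {}, {A, B, E}, {A, B, E, F}, {A, C, D, E}, {B, C, D, F}, Ω }.
Pass 1: 5 new —
  {A, E}  = Ω∖{B, C, D, F}
  {B, F}  = Ω∖{A, C, D, E}
  {C, D}  = Ω∖{A, B, E, F}
  {C, D, F}  = Ω∖{A, B, E}
  {A, B, C, D, E}  = {A, B, E} ∪ {A, C, D, E}
  — 11 sets.
Pass 2: +2 →
  {F}  = Ω∖{A, B, C, D, E}
  {A, C, D, E, F}  = {A, C, D, E} ∪ {C, D, F}
  — 13 sets.
Pass 3 (2 new):
  {B}  = Ω∖{A, C, D, E, F}
  {A, E, F}  = {A, E} ∪ {F}
  — 15 sets.
Pass 4 adds 1:
  {B, C, D}  = Ω∖{A, E, F}
  — 16 sets.
Pass 5: closed — nothing new.

Therefore σ(ℰ) = { {}, {B}, {F}, {A, E}, {B, F}, {C, D}, {A, B, E}, {A, E, F}, {B, C, D}, {C, D, F}, {A, B, E, F}, {A, C, D, E}, {B, C, D, F}, {A, B, C, D, E}, {A, C, D, E, F}, Ω } (|σ(ℰ)| = 16).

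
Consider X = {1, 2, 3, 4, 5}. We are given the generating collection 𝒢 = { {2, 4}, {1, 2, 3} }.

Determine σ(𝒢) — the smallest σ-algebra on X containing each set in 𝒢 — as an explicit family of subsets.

|σ(𝒢)| = 16.  σ(𝒢) = { ∅, {2}, {4}, {5}, {1, 3}, {2, 4}, {2, 5}, {4, 5}, {1, 2, 3}, {1, 3, 4}, {1, 3, 5}, {2, 4, 5}, {1, 2, 3, 4}, {1, 2, 3, 5}, {1, 3, 4, 5}, X }

Check:
Take S₀ = 𝒢 ∪ {∅, X} = { ∅, {2, 4}, {1, 2, 3}, X }.
Pass 1 (3 new):
  {4, 5}  = X∖{1, 2, 3}
  {1, 3, 5}  = X∖{2, 4}
  {1, 2, 3, 4}  = {1, 2, 3} ∪ {2, 4}
  (now 7)
Pass 2. New:
  {5}  = X∖{1, 2, 3, 4}
  {2, 4, 5}  = {4, 5} ∪ {2, 4}
  {1, 2, 3, 5}  = {1, 2, 3} ∪ {1, 3, 5}
  {1, 3, 4, 5}  = {4, 5} ∪ {1, 3, 5}
  (now 11)
Pass 3. New:
  {2}  = X∖{1, 3, 4, 5}
  {4}  = X∖{1, 2, 3, 5}
  {1, 3}  = X∖{2, 4, 5}
  (now 14)
Pass 4: 2 new —
  {2, 5}  = {2} ∪ {5}
  {1, 3, 4}  = {1, 3} ∪ {4}
  (now 16)
After Pass 5 the family is unchanged; done.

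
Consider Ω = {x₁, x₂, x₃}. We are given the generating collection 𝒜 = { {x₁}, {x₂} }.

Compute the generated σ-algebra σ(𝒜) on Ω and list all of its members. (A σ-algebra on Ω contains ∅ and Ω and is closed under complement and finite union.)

Initial family (4 sets): { ∅, {x₁}, {x₂}, Ω }.
Step 1. New:
  {x₁,x₂}  = {x₁} ∪ {x₂}
  {x₁,x₃}  = {x₂}ᶜ
  {x₂,x₃}  = {x₁}ᶜ
  — 7 sets.
Step 2 adds 1:
  {x₃}  = {x₁,x₂}ᶜ
  — 8 sets.
Step 3: stable.

Hence σ(𝒜) has 8 members: { ∅, {x₁}, {x₂}, {x₃}, {x₁,x₂}, {x₁,x₃}, {x₂,x₃}, Ω }.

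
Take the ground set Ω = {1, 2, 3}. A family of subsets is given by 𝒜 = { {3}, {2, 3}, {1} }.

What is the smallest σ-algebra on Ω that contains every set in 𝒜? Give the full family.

Initial family (5 sets): { {}, {1}, {3}, {2, 3}, Ω }.
Round 1. New:
  {1, 2}  = complement {3}
  {1, 3}  = {3} ∪ {1}
Round 2 adds 1:
  {2}  = complement {1, 3}
Round 3: closed — nothing new.

Therefore σ(𝒜) = { {}, {1}, {2}, {3}, {1, 2}, {1, 3}, {2, 3}, Ω } (|σ(𝒜)| = 8).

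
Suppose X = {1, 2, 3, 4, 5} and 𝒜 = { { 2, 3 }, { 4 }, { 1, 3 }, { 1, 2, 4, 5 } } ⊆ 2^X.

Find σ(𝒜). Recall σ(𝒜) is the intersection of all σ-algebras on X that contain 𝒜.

Take S₀ = 𝒜 ∪ {∅, X} = { ∅, { 4 }, { 1, 3 }, { 2, 3 }, { 1, 2, 4, 5 }, X }.
Round 1 adds 7:
  { 3 }  = ᶜ of { 1, 2, 4, 5 }
  { 1, 2, 3 }  = { 2, 3 } ∪ { 1, 3 }
  { 1, 3, 4 }  = { 1, 3 } ∪ { 4 }
  { 1, 4, 5 }  = ᶜ of { 2, 3 }
  { 2, 3, 4 }  = { 2, 3 } ∪ { 4 }
  { 2, 4, 5 }  = ᶜ of { 1, 3 }
  { 1, 2, 3, 5 }  = ᶜ of { 4 }
  (now 13)
Round 2 (7 new):
  { 1, 5 }  = ᶜ of { 2, 3, 4 }
  { 2, 5 }  = ᶜ of { 1, 3, 4 }
  { 3, 4 }  = { 3 } ∪ { 4 }
  { 4, 5 }  = ᶜ of { 1, 2, 3 }
  { 1, 2, 3, 4 }  = { 1, 2, 3 } ∪ { 2, 3, 4 }
  { 1, 3, 4, 5 }  = { 1, 4, 5 } ∪ { 3 }
  { 2, 3, 4, 5 }  = { 2, 3, 4 } ∪ { 2, 4, 5 }
  (now 20)
Round 3: +7 →
  { 1 }  = ᶜ of { 2, 3, 4, 5 }
  { 2 }  = ᶜ of { 1, 3, 4, 5 }
  { 5 }  = ᶜ of { 1, 2, 3, 4 }
  { 1, 2, 5 }  = ᶜ of { 3, 4 }
  { 1, 3, 5 }  = { 1, 3 } ∪ { 1, 5 }
  { 2, 3, 5 }  = { 2, 5 } ∪ { 3 }
  { 3, 4, 5 }  = { 3, 4 } ∪ { 4, 5 }
  (now 27)
Round 4 adds 4:
  { 1, 2 }  = ᶜ of { 3, 4, 5 }
  { 1, 4 }  = ᶜ of { 2, 3, 5 }
  { 2, 4 }  = ᶜ of { 1, 3, 5 }
  { 3, 5 }  = { 5 } ∪ { 3 }
  (now 31)
Round 5 adds 1:
  { 1, 2, 4 }  = ᶜ of { 3, 5 }
  (now 32)
Round 6 adds nothing — fixpoint reached.

Hence σ(𝒜) has 32 members: { ∅, { 1 }, { 2 }, { 3 }, { 4 }, { 5 }, { 1, 2 }, { 1, 3 }, { 1, 4 }, { 1, 5 }, { 2, 3 }, { 2, 4 }, { 2, 5 }, { 3, 4 }, { 3, 5 }, { 4, 5 }, { 1, 2, 3 }, { 1, 2, 4 }, { 1, 2, 5 }, { 1, 3, 4 }, { 1, 3, 5 }, { 1, 4, 5 }, { 2, 3, 4 }, { 2, 3, 5 }, { 2, 4, 5 }, { 3, 4, 5 }, { 1, 2, 3, 4 }, { 1, 2, 3, 5 }, { 1, 2, 4, 5 }, { 1, 3, 4, 5 }, { 2, 3, 4, 5 }, X }.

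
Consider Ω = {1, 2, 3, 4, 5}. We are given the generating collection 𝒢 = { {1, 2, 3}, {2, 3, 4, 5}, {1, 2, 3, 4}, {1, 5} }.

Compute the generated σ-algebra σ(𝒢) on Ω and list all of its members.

σ(𝒢) = { ∅, {1}, {4}, {5}, {1, 4}, {1, 5}, {2, 3}, {4, 5}, {1, 2, 3}, {1, 4, 5}, {2, 3, 4}, {2, 3, 5}, {1, 2, 3, 4}, {1, 2, 3, 5}, {2, 3, 4, 5}, Ω }

Derivation:
Seed the family with 𝒢 together with ∅ and Ω: { ∅, {1, 5}, {1, 2, 3}, {1, 2, 3, 4}, {2, 3, 4, 5}, Ω }.
Pass 1 adds 5:
  {1}  = ᶜ of {2, 3, 4, 5}
  {5}  = ᶜ of {1, 2, 3, 4}
  {4, 5}  = ᶜ of {1, 2, 3}
  {2, 3, 4}  = ᶜ of {1, 5}
  {1, 2, 3, 5}  = {1, 2, 3} ∪ {1, 5}
  [11 total]
Pass 2 (2 new):
  {4}  = ᶜ of {1, 2, 3, 5}
  {1, 4, 5}  = {4, 5} ∪ {1, 5}
  [13 total]
Pass 3. New:
  {1, 4}  = {4} ∪ {1}
  {2, 3}  = ᶜ of {1, 4, 5}
  [15 total]
Pass 4 adds 1:
  {2, 3, 5}  = ᶜ of {1, 4}
  [16 total]
Pass 5: closed — nothing new.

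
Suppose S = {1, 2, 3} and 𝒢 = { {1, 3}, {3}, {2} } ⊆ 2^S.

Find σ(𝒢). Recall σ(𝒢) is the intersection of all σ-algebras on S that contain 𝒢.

Take S₀ = 𝒢 ∪ {∅, S} = { {}, {2}, {3}, {1, 3}, S }.
Round 1: 2 new —
  {1, 2}  = complement {3}
  {2, 3}  = {3} ∪ {2}
  — 7 sets.
Round 2 (1 new):
  {1}  = complement {2, 3}
  — 8 sets.
Round 3 adds nothing — fixpoint reached.

Therefore σ(𝒢) = { {}, {1}, {2}, {3}, {1, 2}, {1, 3}, {2, 3}, S } (|σ(𝒢)| = 8).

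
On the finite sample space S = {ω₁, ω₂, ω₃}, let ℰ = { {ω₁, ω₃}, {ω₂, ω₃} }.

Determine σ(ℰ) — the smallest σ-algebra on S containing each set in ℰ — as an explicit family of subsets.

σ(ℰ) (8 sets): { {}, {ω₁}, {ω₂}, {ω₃}, {ω₁, ω₂}, {ω₁, ω₃}, {ω₂, ω₃}, S }

Derivation:
Seed the family with ℰ together with ∅ and S: { {}, {ω₁, ω₃}, {ω₂, ω₃}, S }.
Pass 1 (2 new):
  {ω₁}  = {ω₂, ω₃}ᶜ
  {ω₂}  = {ω₁, ω₃}ᶜ
  |family| = 6
Pass 2. New:
  {ω₁, ω₂}  = {ω₂} ∪ {ω₁}
  |family| = 7
Pass 3 adds 1:
  {ω₃}  = {ω₁, ω₂}ᶜ
  |family| = 8
Pass 4: no new sets; the family is a σ-algebra.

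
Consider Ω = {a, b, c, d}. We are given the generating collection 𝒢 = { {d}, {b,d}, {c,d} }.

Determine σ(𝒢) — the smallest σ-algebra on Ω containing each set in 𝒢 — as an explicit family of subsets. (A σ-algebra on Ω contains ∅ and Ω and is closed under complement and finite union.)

σ(𝒢) (16 sets): { ∅, {a}, {b}, {c}, {d}, {a,b}, {a,c}, {a,d}, {b,c}, {b,d}, {c,d}, {a,b,c}, {a,b,d}, {a,c,d}, {b,c,d}, Ω }

Derivation:
Initial family (5 sets): { ∅, {d}, {b,d}, {c,d}, Ω }.
Pass 1: +4 →
  {a,b}  = {c,d}ᶜ
  {a,c}  = {b,d}ᶜ
  {a,b,c}  = {d}ᶜ
  {b,c,d}  = {c,d} ∪ {b,d}
  [9 total]
Pass 2 (3 new):
  {a}  = {b,c,d}ᶜ
  {a,b,d}  = {a,b} ∪ {d}
  {a,c,d}  = {c,d} ∪ {a,c}
  [12 total]
Pass 3: +3 →
  {b}  = {a,c,d}ᶜ
  {c}  = {a,b,d}ᶜ
  {a,d}  = {d} ∪ {a}
  [15 total]
Pass 4. New:
  {b,c}  = {a,d}ᶜ
  [16 total]
Pass 5 adds nothing — fixpoint reached.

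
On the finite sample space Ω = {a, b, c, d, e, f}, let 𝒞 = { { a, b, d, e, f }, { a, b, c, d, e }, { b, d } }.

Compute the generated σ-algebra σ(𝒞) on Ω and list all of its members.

Initial family (5 sets): { ∅, { b, d }, { a, b, c, d, e }, { a, b, d, e, f }, Ω }.
Step 1 adds 3:
  { c }  = { a, b, d, e, f }ᶜ
  { f }  = { a, b, c, d, e }ᶜ
  { a, c, e, f }  = { b, d }ᶜ
  |family| = 8
Step 2: 3 new —
  { c, f }  = { c } ∪ { f }
  { b, c, d }  = { c } ∪ { b, d }
  { b, d, f }  = { b, d } ∪ { f }
  |family| = 11
Step 3 (4 new):
  { a, c, e }  = { b, d, f }ᶜ
  { a, e, f }  = { b, c, d }ᶜ
  { a, b, d, e }  = { c, f }ᶜ
  { b, c, d, f }  = { c } ∪ { b, d, f }
  |family| = 15
Step 4 (1 new):
  { a, e }  = { b, c, d, f }ᶜ
  |family| = 16
Step 5: no new sets; the family is a σ-algebra.

Hence σ(𝒞) has 16 members: { ∅, { c }, { f }, { a, e }, { b, d }, { c, f }, { a, c, e }, { a, e, f }, { b, c, d }, { b, d, f }, { a, b, d, e }, { a, c, e, f }, { b, c, d, f }, { a, b, c, d, e }, { a, b, d, e, f }, Ω }.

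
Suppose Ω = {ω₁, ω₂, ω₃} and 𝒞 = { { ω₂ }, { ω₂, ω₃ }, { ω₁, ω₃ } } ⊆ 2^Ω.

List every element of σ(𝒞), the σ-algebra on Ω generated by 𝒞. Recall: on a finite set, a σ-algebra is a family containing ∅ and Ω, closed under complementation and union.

|σ(𝒞)| = 8.  σ(𝒞) = { {  }, { ω₁ }, { ω₂ }, { ω₃ }, { ω₁, ω₂ }, { ω₁, ω₃ }, { ω₂, ω₃ }, Ω }

Check:
Begin from { {  }, { ω₂ }, { ω₁, ω₃ }, { ω₂, ω₃ }, Ω } (that is, 𝒞 plus ∅ and Ω).
Iteration 1: +1 →
  { ω₁ }  = Ω∖{ ω₂, ω₃ }
  — 6 sets.
Iteration 2 (1 new):
  { ω₁, ω₂ }  = { ω₂ } ∪ { ω₁ }
  — 7 sets.
Iteration 3: +1 →
  { ω₃ }  = Ω∖{ ω₁, ω₂ }
  — 8 sets.
After Iteration 4 the family is unchanged; done.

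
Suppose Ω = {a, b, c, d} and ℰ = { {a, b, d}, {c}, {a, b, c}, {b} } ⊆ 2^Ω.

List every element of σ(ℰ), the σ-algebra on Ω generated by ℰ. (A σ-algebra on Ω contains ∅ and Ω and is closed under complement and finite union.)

|σ(ℰ)| = 16.  σ(ℰ) = { ∅, {a}, {b}, {c}, {d}, {a, b}, {a, c}, {a, d}, {b, c}, {b, d}, {c, d}, {a, b, c}, {a, b, d}, {a, c, d}, {b, c, d}, Ω }

Check:
Begin from { ∅, {b}, {c}, {a, b, c}, {a, b, d}, Ω } (that is, ℰ plus ∅ and Ω).
Round 1: 3 new —
  {d}  = ᶜ of {a, b, c}
  {b, c}  = {c} ∪ {b}
  {a, c, d}  = ᶜ of {b}
  [9 total]
Round 2: +4 →
  {a, d}  = ᶜ of {b, c}
  {b, d}  = {b} ∪ {d}
  {c, d}  = {c} ∪ {d}
  {b, c, d}  = {b, c} ∪ {d}
  [13 total]
Round 3 adds 3:
  {a}  = ᶜ of {b, c, d}
  {a, b}  = ᶜ of {c, d}
  {a, c}  = ᶜ of {b, d}
  [16 total]
Round 4 adds nothing — fixpoint reached.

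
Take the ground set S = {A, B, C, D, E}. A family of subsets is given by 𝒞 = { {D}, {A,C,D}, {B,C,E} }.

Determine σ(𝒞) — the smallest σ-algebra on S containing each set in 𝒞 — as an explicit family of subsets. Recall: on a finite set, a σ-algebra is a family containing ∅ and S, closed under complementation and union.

σ(𝒞) (16 sets): { {}, {A}, {C}, {D}, {A,C}, {A,D}, {B,E}, {C,D}, {A,B,E}, {A,C,D}, {B,C,E}, {B,D,E}, {A,B,C,E}, {A,B,D,E}, {B,C,D,E}, S }

Derivation:
Take S₀ = 𝒞 ∪ {∅, S} = { {}, {D}, {A,C,D}, {B,C,E}, S }.
Step 1 adds 4:
  {A,D}  = {B,C,E}ᶜ
  {B,E}  = {A,C,D}ᶜ
  {A,B,C,E}  = {D}ᶜ
  {B,C,D,E}  = {B,C,E} ∪ {D}
  — 9 sets.
Step 2: 3 new —
  {A}  = {B,C,D,E}ᶜ
  {B,D,E}  = {B,E} ∪ {D}
  {A,B,D,E}  = {B,E} ∪ {A,D}
  — 12 sets.
Step 3: +3 →
  {C}  = {A,B,D,E}ᶜ
  {A,C}  = {B,D,E}ᶜ
  {A,B,E}  = {B,E} ∪ {A}
  — 15 sets.
Step 4: +1 →
  {C,D}  = {A,B,E}ᶜ
  — 16 sets.
Step 5: closed — nothing new.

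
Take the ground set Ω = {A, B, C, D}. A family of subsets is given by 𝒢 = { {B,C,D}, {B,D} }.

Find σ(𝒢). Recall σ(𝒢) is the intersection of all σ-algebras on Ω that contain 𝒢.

σ(𝒢) (8 sets): { {}, {A}, {C}, {A,C}, {B,D}, {A,B,D}, {B,C,D}, Ω }

Check:
Seed the family with 𝒢 together with ∅ and Ω: { {}, {B,D}, {B,C,D}, Ω }.
Iteration 1 (2 new):
  {A}  = Ω∖{B,C,D}
  {A,C}  = Ω∖{B,D}
  (now 6)
Iteration 2 adds 1:
  {A,B,D}  = {B,D} ∪ {A}
  (now 7)
Iteration 3. New:
  {C}  = Ω∖{A,B,D}
  (now 8)
Iteration 4 adds nothing — fixpoint reached.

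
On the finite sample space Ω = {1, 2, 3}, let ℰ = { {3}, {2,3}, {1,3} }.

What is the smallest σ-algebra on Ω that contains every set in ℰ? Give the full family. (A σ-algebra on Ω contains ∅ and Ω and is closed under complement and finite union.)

Answer: σ(ℰ) = { {}, {1}, {2}, {3}, {1,2}, {1,3}, {2,3}, Ω }

Working:
Begin from { {}, {3}, {1,3}, {2,3}, Ω } (that is, ℰ plus ∅ and Ω).
Step 1: 3 new —
  {1}  = Ω∖{2,3}
  {2}  = Ω∖{1,3}
  {1,2}  = Ω∖{3}
Step 2 adds nothing — fixpoint reached.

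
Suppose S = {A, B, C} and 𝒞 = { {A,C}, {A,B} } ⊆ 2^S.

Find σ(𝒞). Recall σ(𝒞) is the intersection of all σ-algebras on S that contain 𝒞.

σ(𝒞) = { {}, {A}, {B}, {C}, {A,B}, {A,C}, {B,C}, S }

Working:
Initial family (4 sets): { {}, {A,B}, {A,C}, S }.
Step 1 adds 2:
  {B}  = complement {A,C}
  {C}  = complement {A,B}
  [6 total]
Step 2: 1 new —
  {B,C}  = {C} ∪ {B}
  [7 total]
Step 3 (1 new):
  {A}  = complement {B,C}
  [8 total]
Step 4: stable.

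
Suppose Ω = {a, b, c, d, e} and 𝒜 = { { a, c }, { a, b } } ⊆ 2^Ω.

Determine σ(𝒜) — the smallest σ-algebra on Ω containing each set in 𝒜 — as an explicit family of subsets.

Answer: σ(𝒜) = { ∅, { a }, { b }, { c }, { a, b }, { a, c }, { b, c }, { d, e }, { a, b, c }, { a, d, e }, { b, d, e }, { c, d, e }, { a, b, d, e }, { a, c, d, e }, { b, c, d, e }, Ω }

Check:
Begin from { ∅, { a, b }, { a, c }, Ω } (that is, 𝒜 plus ∅ and Ω).
Step 1: 3 new —
  { a, b, c }  = { a, b } ∪ { a, c }
  { b, d, e }  = ᶜ of { a, c }
  { c, d, e }  = ᶜ of { a, b }
  (now 7)
Step 2: 4 new —
  { d, e }  = ᶜ of { a, b, c }
  { a, b, d, e }  = { a, b } ∪ { b, d, e }
  { a, c, d, e }  = { c, d, e } ∪ { a, c }
  { b, c, d, e }  = { c, d, e } ∪ { b, d, e }
  (now 11)
Step 3: 3 new —
  { a }  = ᶜ of { b, c, d, e }
  { b }  = ᶜ of { a, c, d, e }
  { c }  = ᶜ of { a, b, d, e }
  (now 14)
Step 4. New:
  { b, c }  = { c } ∪ { b }
  { a, d, e }  = { d, e } ∪ { a }
  (now 16)
Step 5: closed — nothing new.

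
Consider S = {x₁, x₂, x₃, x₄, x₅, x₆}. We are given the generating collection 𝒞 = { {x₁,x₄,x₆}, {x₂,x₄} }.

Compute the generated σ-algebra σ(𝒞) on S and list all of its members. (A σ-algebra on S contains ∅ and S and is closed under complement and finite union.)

Answer: σ(𝒞) = { ∅, {x₂}, {x₄}, {x₁,x₆}, {x₂,x₄}, {x₃,x₅}, {x₁,x₂,x₆}, {x₁,x₄,x₆}, {x₂,x₃,x₅}, {x₃,x₄,x₅}, {x₁,x₂,x₄,x₆}, {x₁,x₃,x₅,x₆}, {x₂,x₃,x₄,x₅}, {x₁,x₂,x₃,x₅,x₆}, {x₁,x₃,x₄,x₅,x₆}, S }

Working:
Begin from { ∅, {x₂,x₄}, {x₁,x₄,x₆}, S } (that is, 𝒞 plus ∅ and S).
Step 1. New:
  {x₂,x₃,x₅}  = {x₁,x₄,x₆}ᶜ
  {x₁,x₂,x₄,x₆}  = {x₂,x₄} ∪ {x₁,x₄,x₆}
  {x₁,x₃,x₅,x₆}  = {x₂,x₄}ᶜ
  (now 7)
Step 2 adds 4:
  {x₃,x₅}  = {x₁,x₂,x₄,x₆}ᶜ
  {x₂,x₃,x₄,x₅}  = {x₂,x₃,x₅} ∪ {x₂,x₄}
  {x₁,x₂,x₃,x₅,x₆}  = {x₁,x₃,x₅,x₆} ∪ {x₂,x₃,x₅}
  {x₁,x₃,x₄,x₅,x₆}  = {x₁,x₃,x₅,x₆} ∪ {x₁,x₄,x₆}
  (now 11)
Step 3 adds 3:
  {x₂}  = {x₁,x₃,x₄,x₅,x₆}ᶜ
  {x₄}  = {x₁,x₂,x₃,x₅,x₆}ᶜ
  {x₁,x₆}  = {x₂,x₃,x₄,x₅}ᶜ
  (now 14)
Step 4: 2 new —
  {x₁,x₂,x₆}  = {x₁,x₆} ∪ {x₂}
  {x₃,x₄,x₅}  = {x₄} ∪ {x₃,x₅}
  (now 16)
Step 5: closed — nothing new.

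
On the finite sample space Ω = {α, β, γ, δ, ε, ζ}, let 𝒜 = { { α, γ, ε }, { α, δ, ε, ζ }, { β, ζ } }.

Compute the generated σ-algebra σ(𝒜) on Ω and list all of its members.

σ(𝒜) (32 sets): { ∅, { β }, { γ }, { δ }, { ζ }, { α, ε }, { β, γ }, { β, δ }, { β, ζ }, { γ, δ }, { γ, ζ }, { δ, ζ }, { α, β, ε }, { α, γ, ε }, { α, δ, ε }, { α, ε, ζ }, { β, γ, δ }, { β, γ, ζ }, { β, δ, ζ }, { γ, δ, ζ }, { α, β, γ, ε }, { α, β, δ, ε }, { α, β, ε, ζ }, { α, γ, δ, ε }, { α, γ, ε, ζ }, { α, δ, ε, ζ }, { β, γ, δ, ζ }, { α, β, γ, δ, ε }, { α, β, γ, ε, ζ }, { α, β, δ, ε, ζ }, { α, γ, δ, ε, ζ }, Ω }

Check:
Take S₀ = 𝒜 ∪ {∅, Ω} = { ∅, { β, ζ }, { α, γ, ε }, { α, δ, ε, ζ }, Ω }.
Round 1. New:
  { β, γ }  = Ω∖{ α, δ, ε, ζ }
  { β, δ, ζ }  = Ω∖{ α, γ, ε }
  { α, γ, δ, ε }  = Ω∖{ β, ζ }
  { α, β, γ, ε, ζ }  = { α, γ, ε } ∪ { β, ζ }
  { α, β, δ, ε, ζ }  = { α, δ, ε, ζ } ∪ { β, ζ }
  { α, γ, δ, ε, ζ }  = { α, γ, ε } ∪ { α, δ, ε, ζ }
  (now 11)
Round 2 (7 new):
  { β }  = Ω∖{ α, γ, δ, ε, ζ }
  { γ }  = Ω∖{ α, β, δ, ε, ζ }
  { δ }  = Ω∖{ α, β, γ, ε, ζ }
  { β, γ, ζ }  = { β, ζ } ∪ { β, γ }
  { α, β, γ, ε }  = { α, γ, ε } ∪ { β, γ }
  { β, γ, δ, ζ }  = { β, δ, ζ } ∪ { β, γ }
  { α, β, γ, δ, ε }  = { β, γ } ∪ { α, γ, δ, ε }
  (now 18)
Round 3. New:
  { ζ }  = Ω∖{ α, β, γ, δ, ε }
  { α, ε }  = Ω∖{ β, γ, δ, ζ }
  { β, δ }  = { δ } ∪ { β }
  { γ, δ }  = { γ } ∪ { δ }
  { δ, ζ }  = Ω∖{ α, β, γ, ε }
  { α, δ, ε }  = Ω∖{ β, γ, ζ }
  { β, γ, δ }  = { β, γ } ∪ { δ }
  (now 25)
Round 4: 7 new —
  { γ, ζ }  = { ζ } ∪ { γ }
  { α, β, ε }  = { β } ∪ { α, ε }
  { α, ε, ζ }  = Ω∖{ β, γ, δ }
  { γ, δ, ζ }  = { γ, δ } ∪ { ζ }
  { α, β, δ, ε }  = { α, δ, ε } ∪ { β }
  { α, β, ε, ζ }  = Ω∖{ γ, δ }
  { α, γ, ε, ζ }  = Ω∖{ β, δ }
  (now 32)
Round 5: no new sets; the family is a σ-algebra.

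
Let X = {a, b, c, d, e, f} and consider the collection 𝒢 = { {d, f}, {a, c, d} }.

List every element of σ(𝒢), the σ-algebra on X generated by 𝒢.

σ(𝒢) = { {}, {d}, {f}, {a, c}, {b, e}, {d, f}, {a, c, d}, {a, c, f}, {b, d, e}, {b, e, f}, {a, b, c, e}, {a, c, d, f}, {b, d, e, f}, {a, b, c, d, e}, {a, b, c, e, f}, X }

Derivation:
Initial family (4 sets): { {}, {d, f}, {a, c, d}, X }.
Step 1. New:
  {b, e, f}  = complement {a, c, d}
  {a, b, c, e}  = complement {d, f}
  {a, c, d, f}  = {a, c, d} ∪ {d, f}
  |family| = 7
Step 2 adds 4:
  {b, e}  = complement {a, c, d, f}
  {b, d, e, f}  = {b, e, f} ∪ {d, f}
  {a, b, c, d, e}  = {a, c, d} ∪ {a, b, c, e}
  {a, b, c, e, f}  = {b, e, f} ∪ {a, b, c, e}
  |family| = 11
Step 3: +3 →
  {d}  = complement {a, b, c, e, f}
  {f}  = complement {a, b, c, d, e}
  {a, c}  = complement {b, d, e, f}
  |family| = 14
Step 4: 2 new —
  {a, c, f}  = {a, c} ∪ {f}
  {b, d, e}  = {b, e} ∪ {d}
  |family| = 16
Step 5 adds nothing — fixpoint reached.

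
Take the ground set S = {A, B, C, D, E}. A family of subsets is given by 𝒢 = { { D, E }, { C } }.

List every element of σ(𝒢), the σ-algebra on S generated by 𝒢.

Begin from { {}, { C }, { D, E }, S } (that is, 𝒢 plus ∅ and S).
Round 1 adds 3:
  { A, B, C }  = S∖{ D, E }
  { C, D, E }  = { C } ∪ { D, E }
  { A, B, D, E }  = S∖{ C }
  (now 7)
Round 2 adds 1:
  { A, B }  = S∖{ C, D, E }
  (now 8)
Round 3: closed — nothing new.

Hence σ(𝒢) has 8 members: { {}, { C }, { A, B }, { D, E }, { A, B, C }, { C, D, E }, { A, B, D, E }, S }.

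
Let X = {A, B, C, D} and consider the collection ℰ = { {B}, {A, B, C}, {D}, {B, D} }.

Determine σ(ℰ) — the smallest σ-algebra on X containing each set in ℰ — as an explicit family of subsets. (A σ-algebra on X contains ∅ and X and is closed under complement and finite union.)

Take S₀ = ℰ ∪ {∅, X} = { {}, {B}, {D}, {B, D}, {A, B, C}, X }.
Round 1. New:
  {A, C}  = complement {B, D}
  {A, C, D}  = complement {B}
  [8 total]
Round 2: no new sets; the family is a σ-algebra.

|σ(ℰ)| = 8.  σ(ℰ) = { {}, {B}, {D}, {A, C}, {B, D}, {A, B, C}, {A, C, D}, X }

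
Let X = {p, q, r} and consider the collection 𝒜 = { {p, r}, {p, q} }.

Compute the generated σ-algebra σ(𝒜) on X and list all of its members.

Start: 𝒜 ∪ {∅, X} = { ∅, {p, q}, {p, r}, X }.
Iteration 1: 2 new —
  {q}  = complement {p, r}
  {r}  = complement {p, q}
  |family| = 6
Iteration 2 (1 new):
  {q, r}  = {r} ∪ {q}
  |family| = 7
Iteration 3: +1 →
  {p}  = complement {q, r}
  |family| = 8
Iteration 4: no new sets; the family is a σ-algebra.

σ(𝒜) = { ∅, {p}, {q}, {r}, {p, q}, {p, r}, {q, r}, X }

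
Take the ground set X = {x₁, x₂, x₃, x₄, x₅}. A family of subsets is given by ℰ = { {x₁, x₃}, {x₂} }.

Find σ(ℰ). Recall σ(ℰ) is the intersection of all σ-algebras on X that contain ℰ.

Initial family (4 sets): { {}, {x₂}, {x₁, x₃}, X }.
Round 1. New:
  {x₁, x₂, x₃}  = {x₁, x₃} ∪ {x₂}
  {x₂, x₄, x₅}  = {x₁, x₃}ᶜ
  {x₁, x₃, x₄, x₅}  = {x₂}ᶜ
  (now 7)
Round 2 adds 1:
  {x₄, x₅}  = {x₁, x₂, x₃}ᶜ
  (now 8)
Round 3: stable.

Therefore σ(ℰ) = { {}, {x₂}, {x₁, x₃}, {x₄, x₅}, {x₁, x₂, x₃}, {x₂, x₄, x₅}, {x₁, x₃, x₄, x₅}, X } (|σ(ℰ)| = 8).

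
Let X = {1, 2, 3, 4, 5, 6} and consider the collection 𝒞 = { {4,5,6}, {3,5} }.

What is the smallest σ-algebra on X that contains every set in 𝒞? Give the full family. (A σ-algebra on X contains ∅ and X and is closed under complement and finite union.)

|σ(𝒞)| = 16.  σ(𝒞) = { {}, {3}, {5}, {1,2}, {3,5}, {4,6}, {1,2,3}, {1,2,5}, {3,4,6}, {4,5,6}, {1,2,3,5}, {1,2,4,6}, {3,4,5,6}, {1,2,3,4,6}, {1,2,4,5,6}, X }

Working:
Initial family (4 sets): { {}, {3,5}, {4,5,6}, X }.
Iteration 1 (3 new):
  {1,2,3}  = {4,5,6}ᶜ
  {1,2,4,6}  = {3,5}ᶜ
  {3,4,5,6}  = {3,5} ∪ {4,5,6}
  [7 total]
Iteration 2: +4 →
  {1,2}  = {3,4,5,6}ᶜ
  {1,2,3,5}  = {1,2,3} ∪ {3,5}
  {1,2,3,4,6}  = {1,2,4,6} ∪ {1,2,3}
  {1,2,4,5,6}  = {1,2,4,6} ∪ {4,5,6}
  [11 total]
Iteration 3 adds 3:
  {3}  = {1,2,4,5,6}ᶜ
  {5}  = {1,2,3,4,6}ᶜ
  {4,6}  = {1,2,3,5}ᶜ
  [14 total]
Iteration 4. New:
  {1,2,5}  = {1,2} ∪ {5}
  {3,4,6}  = {3} ∪ {4,6}
  [16 total]
Iteration 5: already closed under ᶜ and ∪.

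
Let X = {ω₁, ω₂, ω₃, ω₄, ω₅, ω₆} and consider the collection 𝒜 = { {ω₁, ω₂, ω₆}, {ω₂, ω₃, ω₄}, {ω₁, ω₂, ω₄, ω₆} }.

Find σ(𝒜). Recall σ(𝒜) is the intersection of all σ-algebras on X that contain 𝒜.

Start: 𝒜 ∪ {∅, X} = { ∅, {ω₁, ω₂, ω₆}, {ω₂, ω₃, ω₄}, {ω₁, ω₂, ω₄, ω₆}, X }.
Pass 1: +4 →
  {ω₃, ω₅}  = X∖{ω₁, ω₂, ω₄, ω₆}
  {ω₁, ω₅, ω₆}  = X∖{ω₂, ω₃, ω₄}
  {ω₃, ω₄, ω₅}  = X∖{ω₁, ω₂, ω₆}
  {ω₁, ω₂, ω₃, ω₄, ω₆}  = {ω₁, ω₂, ω₄, ω₆} ∪ {ω₂, ω₃, ω₄}
Pass 2. New:
  {ω₅}  = X∖{ω₁, ω₂, ω₃, ω₄, ω₆}
  {ω₁, ω₂, ω₅, ω₆}  = {ω₁, ω₅, ω₆} ∪ {ω₁, ω₂, ω₆}
  {ω₁, ω₃, ω₅, ω₆}  = {ω₁, ω₅, ω₆} ∪ {ω₃, ω₅}
  {ω₂, ω₃, ω₄, ω₅}  = {ω₃, ω₄, ω₅} ∪ {ω₂, ω₃, ω₄}
  {ω₁, ω₂, ω₃, ω₅, ω₆}  = {ω₃, ω₅} ∪ {ω₁, ω₂, ω₆}
  {ω₁, ω₂, ω₄, ω₅, ω₆}  = {ω₁, ω₂, ω₄, ω₆} ∪ {ω₁, ω₅, ω₆}
  {ω₁, ω₃, ω₄, ω₅, ω₆}  = {ω₃, ω₄, ω₅} ∪ {ω₁, ω₅, ω₆}
Pass 3 (6 new):
  {ω₂}  = X∖{ω₁, ω₃, ω₄, ω₅, ω₆}
  {ω₃}  = X∖{ω₁, ω₂, ω₄, ω₅, ω₆}
  {ω₄}  = X∖{ω₁, ω₂, ω₃, ω₅, ω₆}
  {ω₁, ω₆}  = X∖{ω₂, ω₃, ω₄, ω₅}
  {ω₂, ω₄}  = X∖{ω₁, ω₃, ω₅, ω₆}
  {ω₃, ω₄}  = X∖{ω₁, ω₂, ω₅, ω₆}
Pass 4 adds 10:
  {ω₂, ω₃}  = {ω₂} ∪ {ω₃}
  {ω₂, ω₅}  = {ω₂} ∪ {ω₅}
  {ω₄, ω₅}  = {ω₅} ∪ {ω₄}
  {ω₁, ω₃, ω₆}  = {ω₁, ω₆} ∪ {ω₃}
  {ω₁, ω₄, ω₆}  = {ω₁, ω₆} ∪ {ω₄}
  {ω₂, ω₃, ω₅}  = {ω₂} ∪ {ω₃, ω₅}
  {ω₂, ω₄, ω₅}  = {ω₅} ∪ {ω₂, ω₄}
  {ω₁, ω₂, ω₃, ω₆}  = {ω₃} ∪ {ω₁, ω₂, ω₆}
  {ω₁, ω₃, ω₄, ω₆}  = {ω₃, ω₄} ∪ {ω₁, ω₆}
  {ω₁, ω₄, ω₅, ω₆}  = {ω₁, ω₅, ω₆} ∪ {ω₄}
Pass 5: closed — nothing new.

σ(𝒜) = { ∅, {ω₂}, {ω₃}, {ω₄}, {ω₅}, {ω₁, ω₆}, {ω₂, ω₃}, {ω₂, ω₄}, {ω₂, ω₅}, {ω₃, ω₄}, {ω₃, ω₅}, {ω₄, ω₅}, {ω₁, ω₂, ω₆}, {ω₁, ω₃, ω₆}, {ω₁, ω₄, ω₆}, {ω₁, ω₅, ω₆}, {ω₂, ω₃, ω₄}, {ω₂, ω₃, ω₅}, {ω₂, ω₄, ω₅}, {ω₃, ω₄, ω₅}, {ω₁, ω₂, ω₃, ω₆}, {ω₁, ω₂, ω₄, ω₆}, {ω₁, ω₂, ω₅, ω₆}, {ω₁, ω₃, ω₄, ω₆}, {ω₁, ω₃, ω₅, ω₆}, {ω₁, ω₄, ω₅, ω₆}, {ω₂, ω₃, ω₄, ω₅}, {ω₁, ω₂, ω₃, ω₄, ω₆}, {ω₁, ω₂, ω₃, ω₅, ω₆}, {ω₁, ω₂, ω₄, ω₅, ω₆}, {ω₁, ω₃, ω₄, ω₅, ω₆}, X }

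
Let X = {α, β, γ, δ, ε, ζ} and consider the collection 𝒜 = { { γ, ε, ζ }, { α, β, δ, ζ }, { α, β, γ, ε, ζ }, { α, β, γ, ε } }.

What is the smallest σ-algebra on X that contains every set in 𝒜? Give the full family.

σ(𝒜) = { {  }, { δ }, { ζ }, { α, β }, { γ, ε }, { δ, ζ }, { α, β, δ }, { α, β, ζ }, { γ, δ, ε }, { γ, ε, ζ }, { α, β, γ, ε }, { α, β, δ, ζ }, { γ, δ, ε, ζ }, { α, β, γ, δ, ε }, { α, β, γ, ε, ζ }, X }

Trace:
Seed the family with 𝒜 together with ∅ and X: { {  }, { γ, ε, ζ }, { α, β, γ, ε }, { α, β, δ, ζ }, { α, β, γ, ε, ζ }, X }.
Pass 1 adds 4:
  { δ }  = { α, β, γ, ε, ζ }ᶜ
  { γ, ε }  = { α, β, δ, ζ }ᶜ
  { δ, ζ }  = { α, β, γ, ε }ᶜ
  { α, β, δ }  = { γ, ε, ζ }ᶜ
  — 10 sets.
Pass 2: 3 new —
  { γ, δ, ε }  = { δ } ∪ { γ, ε }
  { γ, δ, ε, ζ }  = { γ, ε, ζ } ∪ { δ }
  { α, β, γ, δ, ε }  = { α, β, δ } ∪ { γ, ε }
  — 13 sets.
Pass 3. New:
  { ζ }  = { α, β, γ, δ, ε }ᶜ
  { α, β }  = { γ, δ, ε, ζ }ᶜ
  { α, β, ζ }  = { γ, δ, ε }ᶜ
  — 16 sets.
Pass 4: no new sets; the family is a σ-algebra.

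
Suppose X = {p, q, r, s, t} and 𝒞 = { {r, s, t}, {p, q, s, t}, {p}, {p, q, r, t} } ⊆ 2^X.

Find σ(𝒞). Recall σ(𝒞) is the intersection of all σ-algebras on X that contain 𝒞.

Answer: σ(𝒞) = { {}, {p}, {q}, {r}, {s}, {t}, {p, q}, {p, r}, {p, s}, {p, t}, {q, r}, {q, s}, {q, t}, {r, s}, {r, t}, {s, t}, {p, q, r}, {p, q, s}, {p, q, t}, {p, r, s}, {p, r, t}, {p, s, t}, {q, r, s}, {q, r, t}, {q, s, t}, {r, s, t}, {p, q, r, s}, {p, q, r, t}, {p, q, s, t}, {p, r, s, t}, {q, r, s, t}, X }

Derivation:
Seed the family with 𝒞 together with ∅ and X: { {}, {p}, {r, s, t}, {p, q, r, t}, {p, q, s, t}, X }.
Step 1: 5 new —
  {r}  = X∖{p, q, s, t}
  {s}  = X∖{p, q, r, t}
  {p, q}  = X∖{r, s, t}
  {p, r, s, t}  = {r, s, t} ∪ {p}
  {q, r, s, t}  = X∖{p}
Step 2. New:
  {q}  = X∖{p, r, s, t}
  {p, r}  = {r} ∪ {p}
  {p, s}  = {s} ∪ {p}
  {r, s}  = {r} ∪ {s}
  {p, q, r}  = {p, q} ∪ {r}
  {p, q, s}  = {p, q} ∪ {s}
Step 3 adds 10:
  {q, r}  = {r} ∪ {q}
  {q, s}  = {s} ∪ {q}
  {r, t}  = X∖{p, q, s}
  {s, t}  = X∖{p, q, r}
  {p, q, t}  = X∖{r, s}
  {p, r, s}  = {r} ∪ {p, s}
  {q, r, s}  = {r, s} ∪ {q}
  {q, r, t}  = X∖{p, s}
  {q, s, t}  = X∖{p, r}
  {p, q, r, s}  = {r} ∪ {p, q, s}
Step 4. New:
  {t}  = X∖{p, q, r, s}
  {p, t}  = X∖{q, r, s}
  {q, t}  = X∖{p, r, s}
  {p, r, t}  = X∖{q, s}
  {p, s, t}  = X∖{q, r}
Step 5 adds nothing — fixpoint reached.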